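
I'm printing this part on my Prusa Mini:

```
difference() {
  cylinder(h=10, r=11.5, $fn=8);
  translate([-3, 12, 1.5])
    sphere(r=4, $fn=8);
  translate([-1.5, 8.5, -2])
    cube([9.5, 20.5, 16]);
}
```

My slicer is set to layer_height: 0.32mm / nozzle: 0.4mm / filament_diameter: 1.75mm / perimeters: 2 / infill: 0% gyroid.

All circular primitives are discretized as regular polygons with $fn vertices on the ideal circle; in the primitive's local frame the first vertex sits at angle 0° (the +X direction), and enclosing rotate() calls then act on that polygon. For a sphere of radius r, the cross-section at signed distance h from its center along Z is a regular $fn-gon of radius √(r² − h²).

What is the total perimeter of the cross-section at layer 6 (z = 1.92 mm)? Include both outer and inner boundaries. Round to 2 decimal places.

At z = 1.92 mm: the cylinder: section is a regular 8-gon, circumradius r=11.5 (perimeter = 2·8·11.500·sin(180°/8) = 70.41 mm); the sphere at (-3, 12): section is a regular 8-gon, circumradius = √(r²−h²) = √(4²−0.42²) = 3.978 (perimeter = 2·8·3.978·sin(180°/8) = 24.36 mm); the cube at (-1.5, 8.5) is present — its section is the full 9.5×20.5 rectangle (perimeter 60.00 mm); After the difference (first − rest): starting from the r=11.5 cylinder, the r=4 sphere at (-3, 12) partially overlaps it — only the 10.30 mm² overlap (of its 44.76 mm²) is removed, clipping the outline; the 9.5×20.5 cube at (-1.5, 8.5) partially overlaps it — only the 10.97 mm² overlap (of its 194.75 mm²) is removed, clipping the outline — boundary = 69.84 mm. Overall, the cross-section is a single solid region. Total boundary length (outer) = 69.84 mm.

69.84 mm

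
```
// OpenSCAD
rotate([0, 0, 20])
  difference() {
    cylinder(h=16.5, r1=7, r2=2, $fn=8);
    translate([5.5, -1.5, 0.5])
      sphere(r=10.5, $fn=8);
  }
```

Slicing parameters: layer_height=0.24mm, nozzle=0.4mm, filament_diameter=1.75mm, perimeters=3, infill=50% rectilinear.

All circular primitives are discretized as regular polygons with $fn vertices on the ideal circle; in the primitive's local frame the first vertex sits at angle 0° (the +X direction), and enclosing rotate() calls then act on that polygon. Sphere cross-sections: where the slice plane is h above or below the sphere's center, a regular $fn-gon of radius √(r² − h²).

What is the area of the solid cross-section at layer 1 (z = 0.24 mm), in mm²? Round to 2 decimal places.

22.32 mm²

At z = 0.24 mm: the cone contributes a regular 8-gon of circumradius 6.927 (interpolated between r1=7 and r2=2 at t=0.015) (area = (8/2)·6.927²·sin(360°/8) = 135.73 mm²); the sphere at (5.5, -1.5): section is a regular 8-gon, circumradius = √(r²−h²) = √(10.5²−0.26²) = 10.497 (area = (8/2)·10.497²·sin(360°/8) = 311.64 mm²); Subtracting the remaining from the first: starting from the cone (135.73 mm²), the r=10.5 sphere at (5.5, -1.5) partially overlaps it — only the 113.41 mm² overlap (of its 311.64 mm²) is removed, clipping the outline — area = 22.32 mm²; (whole slice rotated 20° about Z — lengths, areas and connectivity unchanged). Overall, the cross-section is a single solid region. Net area = 22.32 mm².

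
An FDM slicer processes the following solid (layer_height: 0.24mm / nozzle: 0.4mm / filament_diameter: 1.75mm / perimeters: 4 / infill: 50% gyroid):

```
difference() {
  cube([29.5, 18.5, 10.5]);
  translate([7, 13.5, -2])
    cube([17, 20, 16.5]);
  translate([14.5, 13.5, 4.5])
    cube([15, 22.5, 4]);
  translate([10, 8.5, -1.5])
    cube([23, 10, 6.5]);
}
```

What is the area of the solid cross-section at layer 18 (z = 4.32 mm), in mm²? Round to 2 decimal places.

335.75 mm²

At z = 4.32 mm: the 29.5×18.5 cube contributes its full rectangle (area 545.75 mm²); the cube at (7, 13.5) is present — its section is the full 17×20 rectangle (area 340.00 mm²); the cube at (14.5, 13.5) does not reach this height (z outside [4.5, 8.5]); the cube at (10, 8.5) (footprint 23×10) is included at this height (area 230.00 mm²); Taking the first minus the rest: starting from the 29.5×18.5 cube (545.75 mm²), the 17×20 cube at (7, 13.5) partially overlaps it — only the 85.00 mm² overlap (of its 340.00 mm²) is removed, clipping the outline; the 23×10 cube at (10, 8.5) partially overlaps it — only the 125.00 mm² overlap (of its 230.00 mm²) is removed, clipping the outline — area = 335.75 mm². Overall, the cross-section is a single solid region. Net area = 335.75 mm².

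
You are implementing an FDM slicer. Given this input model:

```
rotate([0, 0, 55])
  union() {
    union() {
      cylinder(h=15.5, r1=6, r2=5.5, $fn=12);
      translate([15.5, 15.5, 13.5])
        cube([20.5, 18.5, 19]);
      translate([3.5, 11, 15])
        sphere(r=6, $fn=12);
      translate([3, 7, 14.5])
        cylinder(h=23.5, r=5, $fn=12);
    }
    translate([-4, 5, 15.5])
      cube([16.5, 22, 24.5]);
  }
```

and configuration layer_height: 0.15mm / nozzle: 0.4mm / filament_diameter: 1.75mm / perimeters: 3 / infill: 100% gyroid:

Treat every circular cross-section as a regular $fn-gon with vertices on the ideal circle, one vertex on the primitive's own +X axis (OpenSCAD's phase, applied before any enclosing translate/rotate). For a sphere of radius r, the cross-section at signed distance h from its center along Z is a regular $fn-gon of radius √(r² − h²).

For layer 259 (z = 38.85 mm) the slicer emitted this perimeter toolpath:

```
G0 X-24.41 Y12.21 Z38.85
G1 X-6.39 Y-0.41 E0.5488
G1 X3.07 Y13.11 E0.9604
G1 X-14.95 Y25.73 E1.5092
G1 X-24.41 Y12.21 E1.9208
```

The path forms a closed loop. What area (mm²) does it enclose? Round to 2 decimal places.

Apply the shoelace formula to the sequence of (X, Y) vertices; enclosed area = 363.02 mm².

363.02 mm²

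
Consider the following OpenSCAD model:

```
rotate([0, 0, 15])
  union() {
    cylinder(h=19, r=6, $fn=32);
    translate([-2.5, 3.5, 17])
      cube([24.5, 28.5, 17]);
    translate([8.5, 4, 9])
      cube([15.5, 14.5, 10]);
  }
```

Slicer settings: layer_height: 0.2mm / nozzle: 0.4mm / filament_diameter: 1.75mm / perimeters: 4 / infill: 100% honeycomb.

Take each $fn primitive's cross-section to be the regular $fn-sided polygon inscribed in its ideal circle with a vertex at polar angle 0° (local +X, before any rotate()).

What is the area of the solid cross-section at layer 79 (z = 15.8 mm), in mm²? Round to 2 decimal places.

At z = 15.8 mm: the r=6 cylinder gives a regular 32-gon of circumradius 6 (constant along its height) (area = (32/2)·6.000²·sin(360°/32) = 112.37 mm²); the cube at (-2.5, 3.5) is absent (z outside [17, 34]); the 15.5×14.5 cube at (8.5, 4) contributes its full rectangle (area 224.75 mm²); Merging all regions: the 2 present regions are separate (no shared area or edge), so areas and boundary lengths simply add and each stays a separate island — area = 337.12 mm²; (rotated 15° about Z; rotation is an isometry so areas/perimeters/island counts are preserved). Overall, the cross-section has 2 separate islands. Net area = 337.12 mm².

337.12 mm²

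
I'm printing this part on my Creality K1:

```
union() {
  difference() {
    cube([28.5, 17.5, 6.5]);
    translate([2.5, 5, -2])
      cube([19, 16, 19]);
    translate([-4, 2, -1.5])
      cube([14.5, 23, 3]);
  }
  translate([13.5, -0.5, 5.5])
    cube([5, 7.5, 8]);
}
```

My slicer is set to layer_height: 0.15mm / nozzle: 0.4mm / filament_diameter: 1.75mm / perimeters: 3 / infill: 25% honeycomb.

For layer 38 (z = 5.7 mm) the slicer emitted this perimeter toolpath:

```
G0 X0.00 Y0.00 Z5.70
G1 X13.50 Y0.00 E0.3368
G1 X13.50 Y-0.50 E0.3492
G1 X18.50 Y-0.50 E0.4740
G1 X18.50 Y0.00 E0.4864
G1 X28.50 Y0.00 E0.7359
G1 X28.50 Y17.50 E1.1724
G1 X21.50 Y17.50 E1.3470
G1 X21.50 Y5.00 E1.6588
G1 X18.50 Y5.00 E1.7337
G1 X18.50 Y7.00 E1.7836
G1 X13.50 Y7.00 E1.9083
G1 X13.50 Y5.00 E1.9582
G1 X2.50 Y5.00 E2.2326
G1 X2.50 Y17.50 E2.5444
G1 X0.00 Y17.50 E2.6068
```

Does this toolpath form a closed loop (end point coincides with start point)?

no

Start point (G0): (0.00, 0.00). End point (last G1): the path does not return to the start — open.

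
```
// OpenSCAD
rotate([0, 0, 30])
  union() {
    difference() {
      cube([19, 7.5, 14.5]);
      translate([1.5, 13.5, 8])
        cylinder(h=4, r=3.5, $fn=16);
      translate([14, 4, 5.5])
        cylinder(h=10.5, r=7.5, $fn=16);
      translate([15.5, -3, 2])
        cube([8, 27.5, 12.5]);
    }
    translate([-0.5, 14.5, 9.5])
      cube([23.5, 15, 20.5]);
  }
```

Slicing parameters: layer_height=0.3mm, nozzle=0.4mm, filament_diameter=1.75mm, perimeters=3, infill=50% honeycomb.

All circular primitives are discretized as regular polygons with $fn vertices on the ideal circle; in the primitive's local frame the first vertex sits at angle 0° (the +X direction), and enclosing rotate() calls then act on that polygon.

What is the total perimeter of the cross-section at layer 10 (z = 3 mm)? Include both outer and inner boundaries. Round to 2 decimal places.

At z = 3 mm: the cube is present — its section is the full 19×7.5 rectangle (perimeter 53.00 mm); the cylinder at (1.5, 13.5) does not reach this height (z outside [8, 12]); the cylinder at (14, 4) is absent (z outside [5.5, 16]); the cube at (15.5, -3) (footprint 8×27.5) is included at this height (perimeter 71.00 mm); Taking the first minus the rest: starting from the 19×7.5 cube, the 8×27.5 cube at (15.5, -3) partially overlaps it — only the 26.25 mm² overlap (of its 220.00 mm²) is removed, clipping the outline — boundary = 46.00 mm; the cube at (-0.5, 14.5) is absent (z outside [9.5, 30]); Combining (union): only that combined region is present, so the union is just that shape — boundary = 46.00 mm; (rotated 30° about Z; rotation is an isometry so areas/perimeters/island counts are preserved). Overall, the cross-section is a single solid region. Total boundary length (outer) = 46.00 mm.

46.00 mm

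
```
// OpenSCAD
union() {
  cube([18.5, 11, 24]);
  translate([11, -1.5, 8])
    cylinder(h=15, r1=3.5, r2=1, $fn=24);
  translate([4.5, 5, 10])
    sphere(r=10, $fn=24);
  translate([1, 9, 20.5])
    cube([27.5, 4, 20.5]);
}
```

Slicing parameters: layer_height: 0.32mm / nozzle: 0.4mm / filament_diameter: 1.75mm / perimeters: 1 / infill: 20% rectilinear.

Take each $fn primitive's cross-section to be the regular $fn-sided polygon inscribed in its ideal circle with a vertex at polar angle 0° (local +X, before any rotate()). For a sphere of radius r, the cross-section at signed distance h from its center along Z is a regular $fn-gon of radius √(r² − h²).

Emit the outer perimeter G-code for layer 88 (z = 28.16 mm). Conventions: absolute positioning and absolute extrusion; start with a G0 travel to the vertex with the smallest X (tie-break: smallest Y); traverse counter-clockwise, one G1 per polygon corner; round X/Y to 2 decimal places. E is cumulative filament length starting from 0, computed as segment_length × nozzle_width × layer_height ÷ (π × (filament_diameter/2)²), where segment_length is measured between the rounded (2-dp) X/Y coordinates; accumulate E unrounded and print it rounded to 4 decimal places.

At z = 28.16 mm: the cube is not intersected at this z (z outside [0, 24]); the cone at (11, -1.5) is absent (z outside [8, 23]); the sphere at (4.5, 5) does not reach this height (|z−center|=18.160 > r=10); the cube at (1, 9) (footprint 27.5×4) is included at this height; Combining (union): only the 27.5×4 cube at (1, 9) is present, so the union is just that shape — 1 connected region. The outline is a single polygon with 4 vertices. Extrusion per mm of travel: 0.4 × 0.32 / (π × 0.875²) = 0.053216. Accumulating E over each segment gives final E = 3.3526.

G0 X1.00 Y9.00 Z28.16
G1 X28.50 Y9.00 E1.4634
G1 X28.50 Y13.00 E1.6763
G1 X1.00 Y13.00 E3.1398
G1 X1.00 Y9.00 E3.3526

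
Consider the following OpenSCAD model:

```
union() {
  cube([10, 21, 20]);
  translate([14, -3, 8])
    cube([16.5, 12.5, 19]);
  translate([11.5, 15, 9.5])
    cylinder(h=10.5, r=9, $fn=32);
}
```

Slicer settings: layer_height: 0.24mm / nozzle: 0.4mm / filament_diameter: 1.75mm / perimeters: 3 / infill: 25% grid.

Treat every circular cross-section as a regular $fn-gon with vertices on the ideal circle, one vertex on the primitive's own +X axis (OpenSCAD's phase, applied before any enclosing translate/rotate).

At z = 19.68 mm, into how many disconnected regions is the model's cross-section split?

At z = 19.68 mm: the 10×21 cube contributes its full rectangle; the cube at (14, -3) (footprint 16.5×12.5) is included at this height; the r=9 cylinder at (11.5, 15) contributes a regular 32-gon of circumradius 9; Taking the union: the regions partially overlap (shared area 99.08 mm²), so overlapping operands fuse into one piece — 1 connected region. The result has 1 disconnected region.

1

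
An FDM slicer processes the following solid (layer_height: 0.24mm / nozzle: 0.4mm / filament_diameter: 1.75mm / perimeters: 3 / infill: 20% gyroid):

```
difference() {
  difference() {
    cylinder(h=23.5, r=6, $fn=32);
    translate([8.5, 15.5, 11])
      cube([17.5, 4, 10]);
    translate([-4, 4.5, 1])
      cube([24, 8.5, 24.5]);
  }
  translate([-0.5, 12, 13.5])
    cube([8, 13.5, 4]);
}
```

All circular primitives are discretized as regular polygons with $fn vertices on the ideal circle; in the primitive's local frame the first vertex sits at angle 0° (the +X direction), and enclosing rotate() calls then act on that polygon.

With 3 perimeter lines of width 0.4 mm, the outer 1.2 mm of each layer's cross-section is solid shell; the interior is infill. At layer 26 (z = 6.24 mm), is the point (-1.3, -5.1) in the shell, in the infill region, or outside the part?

At z = 6.24 mm: the cylinder: section is a regular 32-gon, circumradius r=6; the cube at (8.5, 15.5) is absent (z outside [11, 21]); the 24×8.5 cube at (-4, 4.5) contributes its full rectangle; Taking the first minus the rest: starting from the r=6 cylinder, the 24×8.5 cube at (-4, 4.5) partially overlaps it — only the 7.99 mm² overlap (of its 204.00 mm²) is removed, clipping the outline — 1 connected region; the cube at (-0.5, 12) is absent (z outside [13.5, 17.5]); After the difference (first − rest): none of the subtracted shapes is present at this height, so that combined region is unchanged — 1 connected region. Overall, the cross-section is a single solid region. The nearest boundary edge runs (-1.17, -5.88)→(-2.30, -5.54); distance from the point to it = 0.71 mm. The point is inside the cross-section, 0.71 mm from the nearest boundary — within the 1.2 mm shell band (3 × 0.4).

shell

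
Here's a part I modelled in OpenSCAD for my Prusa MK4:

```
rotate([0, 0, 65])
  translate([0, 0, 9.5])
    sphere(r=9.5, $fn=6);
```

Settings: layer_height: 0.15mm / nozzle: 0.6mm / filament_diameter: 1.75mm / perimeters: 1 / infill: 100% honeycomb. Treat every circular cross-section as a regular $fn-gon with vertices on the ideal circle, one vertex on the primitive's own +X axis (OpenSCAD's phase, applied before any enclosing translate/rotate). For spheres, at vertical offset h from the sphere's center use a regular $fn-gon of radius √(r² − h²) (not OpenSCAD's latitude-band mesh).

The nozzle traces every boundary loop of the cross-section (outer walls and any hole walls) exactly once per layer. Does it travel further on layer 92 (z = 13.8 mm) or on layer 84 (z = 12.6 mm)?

Layer 92 (z = 13.8): the sphere: section is a regular 6-gon, circumradius = √(r²−h²) = √(9.5²−4.3²) = 8.471 (perimeter = 2·6·8.471·sin(180°/6) = 50.83 mm); (rotated 65° about Z; rotation is an isometry so areas/perimeters/island counts are preserved). So its perimeter = 50.83 mm. Layer 84 (z = 12.6): the r=9.5 sphere contributes a regular 6-gon of circumradius √(9.5²−3.1²) = 8.980 (perimeter = 2·6·8.980·sin(180°/6) = 53.88 mm); (whole slice rotated 65° about Z — lengths, areas and connectivity unchanged). So its perimeter = 53.88 mm. Layer 84 is larger (53.88 vs 50.83 mm).

layer 84 (z = 12.6 mm)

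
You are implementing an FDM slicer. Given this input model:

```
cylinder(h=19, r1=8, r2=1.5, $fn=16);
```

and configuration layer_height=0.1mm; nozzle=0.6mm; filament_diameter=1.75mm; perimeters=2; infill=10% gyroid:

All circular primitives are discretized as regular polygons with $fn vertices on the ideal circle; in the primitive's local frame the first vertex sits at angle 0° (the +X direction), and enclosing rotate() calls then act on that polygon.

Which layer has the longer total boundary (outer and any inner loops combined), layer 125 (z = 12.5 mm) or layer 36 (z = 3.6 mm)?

Layer 125 (z = 12.5): the cone (r1=8→r2=1.5) has section circumradius 3.724 here — a regular 16-gon (perimeter = 2·16·3.724·sin(180°/16) = 23.25 mm). So its perimeter = 23.25 mm. Layer 36 (z = 3.6): the cone: at t=0.189 of its height the radius interpolates to r₁+(r₂−r₁)t = 6.768, giving a regular 16-gon of that circumradius (perimeter = 2·16·6.768·sin(180°/16) = 42.25 mm). So its perimeter = 42.25 mm. Layer 36 is larger (42.25 vs 23.25 mm).

layer 36 (z = 3.6 mm)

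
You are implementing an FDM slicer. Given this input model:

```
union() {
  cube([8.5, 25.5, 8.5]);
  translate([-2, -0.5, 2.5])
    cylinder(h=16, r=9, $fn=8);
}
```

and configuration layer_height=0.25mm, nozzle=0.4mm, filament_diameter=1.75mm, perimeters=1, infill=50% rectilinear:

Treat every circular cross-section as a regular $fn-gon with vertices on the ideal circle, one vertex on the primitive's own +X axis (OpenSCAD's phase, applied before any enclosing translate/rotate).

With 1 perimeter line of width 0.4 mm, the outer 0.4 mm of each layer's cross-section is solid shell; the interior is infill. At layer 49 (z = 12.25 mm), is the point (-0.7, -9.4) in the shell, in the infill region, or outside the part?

At z = 12.25 mm: the cube is absent (z outside [0, 8.5]); the cylinder at (-2, -0.5): section is a regular 8-gon, circumradius r=9; Taking the union: only the r=9 cylinder at (-2, -0.5) is present, so the union is just that shape — 1 connected region. Overall, the cross-section is a single solid region. The nearest boundary edge runs (-2.00, -9.50)→(4.36, -6.86); distance from the point to it = 0.41 mm. The point is not inside any of the regions above, so it lies outside the cross-section (0.41 mm from the nearest boundary).

outside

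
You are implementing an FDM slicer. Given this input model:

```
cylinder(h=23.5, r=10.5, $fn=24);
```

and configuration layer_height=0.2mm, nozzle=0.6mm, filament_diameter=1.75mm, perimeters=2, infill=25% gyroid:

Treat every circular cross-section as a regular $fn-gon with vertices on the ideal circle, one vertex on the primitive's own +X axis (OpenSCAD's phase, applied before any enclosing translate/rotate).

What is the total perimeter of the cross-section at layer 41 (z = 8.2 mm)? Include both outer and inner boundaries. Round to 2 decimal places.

At z = 8.2 mm: the r=10.5 cylinder contributes a regular 24-gon of circumradius 10.5 (perimeter = 2·24·10.500·sin(180°/24) = 65.79 mm). Overall, the cross-section is a single solid region. Total boundary length (outer) = 65.79 mm.

65.79 mm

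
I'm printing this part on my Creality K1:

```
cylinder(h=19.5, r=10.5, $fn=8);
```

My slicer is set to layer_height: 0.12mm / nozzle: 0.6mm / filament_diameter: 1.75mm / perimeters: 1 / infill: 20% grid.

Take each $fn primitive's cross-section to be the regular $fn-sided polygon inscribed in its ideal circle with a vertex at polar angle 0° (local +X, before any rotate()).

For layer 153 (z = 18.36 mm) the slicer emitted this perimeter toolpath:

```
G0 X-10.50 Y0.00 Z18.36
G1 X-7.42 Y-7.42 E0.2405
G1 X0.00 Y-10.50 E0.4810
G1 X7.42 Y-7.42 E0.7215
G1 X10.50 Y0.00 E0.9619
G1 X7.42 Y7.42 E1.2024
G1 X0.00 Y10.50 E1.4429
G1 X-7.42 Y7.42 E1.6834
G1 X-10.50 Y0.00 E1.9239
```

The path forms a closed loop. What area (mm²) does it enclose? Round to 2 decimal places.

Apply the shoelace formula to the sequence of (X, Y) vertices; enclosed area = 311.64 mm².

311.64 mm²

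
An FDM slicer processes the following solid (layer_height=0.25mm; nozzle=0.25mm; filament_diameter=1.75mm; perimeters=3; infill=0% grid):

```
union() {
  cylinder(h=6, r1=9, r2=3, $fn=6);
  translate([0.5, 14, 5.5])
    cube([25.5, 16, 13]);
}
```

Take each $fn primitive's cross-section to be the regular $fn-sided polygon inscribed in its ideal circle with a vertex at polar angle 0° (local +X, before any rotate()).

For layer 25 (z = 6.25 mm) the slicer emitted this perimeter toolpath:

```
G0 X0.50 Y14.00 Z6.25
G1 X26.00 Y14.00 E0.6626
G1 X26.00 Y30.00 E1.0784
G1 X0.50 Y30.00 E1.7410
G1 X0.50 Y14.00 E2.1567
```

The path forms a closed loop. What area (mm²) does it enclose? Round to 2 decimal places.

Apply the shoelace formula to the sequence of (X, Y) vertices; enclosed area = 408.00 mm².

408.00 mm²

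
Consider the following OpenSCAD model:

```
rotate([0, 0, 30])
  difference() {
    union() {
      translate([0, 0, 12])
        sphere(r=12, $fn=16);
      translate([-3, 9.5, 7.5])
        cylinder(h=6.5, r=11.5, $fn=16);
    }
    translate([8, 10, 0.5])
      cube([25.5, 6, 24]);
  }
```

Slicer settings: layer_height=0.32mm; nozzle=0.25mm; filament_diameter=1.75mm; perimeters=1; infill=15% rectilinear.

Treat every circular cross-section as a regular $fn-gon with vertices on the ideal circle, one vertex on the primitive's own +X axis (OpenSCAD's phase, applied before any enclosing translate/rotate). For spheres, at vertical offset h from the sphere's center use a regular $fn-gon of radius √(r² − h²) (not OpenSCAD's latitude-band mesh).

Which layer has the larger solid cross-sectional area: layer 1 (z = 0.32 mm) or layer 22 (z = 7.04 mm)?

Layer 1 (z = 0.32): the r=12 sphere slices to a regular 16-gon of circumradius 2.753 (√(r²−h²) with h=11.68 from center) (area = (16/2)·2.753²·sin(360°/16) = 23.20 mm²); the cylinder at (-3, 9.5) is absent (z outside [7.5, 14]); Merging all regions: only the r=12 sphere is present, so the union is just that shape — area = 23.20 mm²; the cube at (8, 10) is not intersected at this z (z outside [0.5, 24.5]); Subtracting the remaining from the first: none of the subtracted shapes is present at this height, so that combined region is unchanged — area = 23.20 mm²; (whole slice rotated 30° about Z — lengths, areas and connectivity unchanged). So its area = 23.20 mm². Layer 22 (z = 7.04): the sphere: section is a regular 16-gon, circumradius = √(r²−h²) = √(12²−4.96²) = 10.927 (area = (16/2)·10.927²·sin(360°/16) = 365.53 mm²); the cylinder at (-3, 9.5) does not reach this height (z outside [7.5, 14]); Combining (union): only the r=12 sphere is present, so the union is just that shape — area = 365.53 mm²; the 25.5×6 cube at (8, 10) contributes its full rectangle (area 153.00 mm²); Subtracting the remaining from the first: starting from the result so far (365.53 mm²), the 25.5×6 cube at (8, 10) misses the remaining region (no effect) — area = 365.53 mm²; (whole slice rotated 30° about Z — lengths, areas and connectivity unchanged). So its area = 365.53 mm². Layer 22 is larger (365.53 vs 23.20 mm²).

layer 22 (z = 7.04 mm)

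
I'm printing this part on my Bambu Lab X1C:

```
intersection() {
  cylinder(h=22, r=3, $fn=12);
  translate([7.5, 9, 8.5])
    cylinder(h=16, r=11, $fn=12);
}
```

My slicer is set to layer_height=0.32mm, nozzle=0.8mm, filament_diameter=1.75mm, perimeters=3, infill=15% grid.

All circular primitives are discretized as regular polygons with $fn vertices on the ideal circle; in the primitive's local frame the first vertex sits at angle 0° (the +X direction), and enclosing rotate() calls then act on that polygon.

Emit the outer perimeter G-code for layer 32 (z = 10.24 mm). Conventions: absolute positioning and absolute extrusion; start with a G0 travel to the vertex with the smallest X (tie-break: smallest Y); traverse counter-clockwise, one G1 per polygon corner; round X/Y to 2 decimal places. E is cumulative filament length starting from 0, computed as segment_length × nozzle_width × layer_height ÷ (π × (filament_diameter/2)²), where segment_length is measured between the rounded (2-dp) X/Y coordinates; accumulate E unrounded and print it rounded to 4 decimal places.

At z = 10.24 mm: the cylinder: section is a regular 12-gon, circumradius r=3; the cylinder at (7.5, 9): section is a regular 12-gon, circumradius r=11; Taking the intersection: the r=11 cylinder at (7.5, 9) partially overlaps the r=3 cylinder; clipping to the common part keeps 7.30 mm² — 1 connected region. The outline is a single polygon with 7 vertices. Extrusion per mm of travel: 0.8 × 0.32 / (π × 0.875²) = 0.106432. Accumulating E over each segment gives final E = 1.2802.

G0 X-1.20 Y2.68 Z10.24
G1 X2.00 Y-0.53 E0.4824
G1 X2.80 Y-0.74 E0.5704
G1 X3.00 Y0.00 E0.6520
G1 X2.60 Y1.50 E0.8173
G1 X1.50 Y2.60 E0.9828
G1 X0.00 Y3.00 E1.1481
G1 X-1.20 Y2.68 E1.2802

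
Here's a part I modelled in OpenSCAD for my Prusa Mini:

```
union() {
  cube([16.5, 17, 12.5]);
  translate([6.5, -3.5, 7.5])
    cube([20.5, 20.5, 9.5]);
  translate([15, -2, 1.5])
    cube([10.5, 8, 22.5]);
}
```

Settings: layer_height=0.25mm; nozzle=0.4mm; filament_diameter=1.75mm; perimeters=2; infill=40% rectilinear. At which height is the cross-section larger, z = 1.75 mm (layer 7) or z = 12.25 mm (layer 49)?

Layer 7 (z = 1.75): the 16.5×17 cube contributes its full rectangle (area 280.50 mm²); the cube at (6.5, -3.5) is absent (z outside [7.5, 17]); the cube at (15, -2) (footprint 10.5×8) is included at this height (area 84.00 mm²); Taking the union: the regions partially overlap — summed areas 364.50 mm² minus the doubly-counted overlap 9.00 mm² gives 355.50 mm² — area = 355.50 mm². So its area = 355.50 mm². Layer 49 (z = 12.25): the cube is present — its section is the full 16.5×17 rectangle (area 280.50 mm²); the 20.5×20.5 cube at (6.5, -3.5) contributes its full rectangle (area 420.25 mm²); the cube at (15, -2) is present — its section is the full 10.5×8 rectangle (area 84.00 mm²); Merging all regions: the regions partially overlap — summed areas 784.75 mm² minus the doubly-counted overlap 254.00 mm² gives 530.75 mm² — area = 530.75 mm². So its area = 530.75 mm². Layer 49 is larger (530.75 vs 355.50 mm²).

layer 49 (z = 12.25 mm)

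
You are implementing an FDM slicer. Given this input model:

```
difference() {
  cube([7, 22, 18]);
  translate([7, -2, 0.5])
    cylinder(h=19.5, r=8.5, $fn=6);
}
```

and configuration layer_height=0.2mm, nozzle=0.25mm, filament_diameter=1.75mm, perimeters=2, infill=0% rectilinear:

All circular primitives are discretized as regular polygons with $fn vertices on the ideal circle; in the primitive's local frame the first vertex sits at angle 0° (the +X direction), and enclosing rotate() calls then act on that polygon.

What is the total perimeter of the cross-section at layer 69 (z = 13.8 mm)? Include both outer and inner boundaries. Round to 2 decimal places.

54.79 mm

At z = 13.8 mm: the cube (footprint 7×22) is included at this height (perimeter 58.00 mm); the r=8.5 cylinder at (7, -2) gives a regular 6-gon of circumradius 8.5 (constant along its height) (perimeter = 2·6·8.500·sin(180°/6) = 51.00 mm); After the difference (first − rest): starting from the 7×22 cube, the r=8.5 cylinder at (7, -2) partially overlaps it — only the 30.98 mm² overlap (of its 187.71 mm²) is removed, clipping the outline — boundary = 54.79 mm. Overall, the cross-section is a single solid region. Total boundary length (outer) = 54.79 mm.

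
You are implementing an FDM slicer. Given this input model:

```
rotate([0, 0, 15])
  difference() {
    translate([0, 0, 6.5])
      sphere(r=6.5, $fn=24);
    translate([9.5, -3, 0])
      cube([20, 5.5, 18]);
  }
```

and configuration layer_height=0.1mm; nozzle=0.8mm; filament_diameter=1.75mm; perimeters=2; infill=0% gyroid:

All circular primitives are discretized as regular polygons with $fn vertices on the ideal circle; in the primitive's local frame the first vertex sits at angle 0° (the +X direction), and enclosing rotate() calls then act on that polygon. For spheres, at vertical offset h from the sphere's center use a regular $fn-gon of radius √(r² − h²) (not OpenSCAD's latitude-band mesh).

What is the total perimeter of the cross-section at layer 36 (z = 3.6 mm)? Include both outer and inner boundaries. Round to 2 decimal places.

At z = 3.6 mm: the r=6.5 sphere contributes a regular 24-gon of circumradius √(6.5²−2.9²) = 5.817 (perimeter = 2·24·5.817·sin(180°/24) = 36.45 mm); the cube at (9.5, -3) is present — its section is the full 20×5.5 rectangle (perimeter 51.00 mm); After the difference (first − rest): starting from the r=6.5 sphere, the 20×5.5 cube at (9.5, -3) misses the remaining region (no effect) — boundary = 36.45 mm; (rotated 15° about Z; rotation is an isometry so areas/perimeters/island counts are preserved). Overall, the cross-section is a single solid region. Total boundary length (outer) = 36.45 mm.

36.45 mm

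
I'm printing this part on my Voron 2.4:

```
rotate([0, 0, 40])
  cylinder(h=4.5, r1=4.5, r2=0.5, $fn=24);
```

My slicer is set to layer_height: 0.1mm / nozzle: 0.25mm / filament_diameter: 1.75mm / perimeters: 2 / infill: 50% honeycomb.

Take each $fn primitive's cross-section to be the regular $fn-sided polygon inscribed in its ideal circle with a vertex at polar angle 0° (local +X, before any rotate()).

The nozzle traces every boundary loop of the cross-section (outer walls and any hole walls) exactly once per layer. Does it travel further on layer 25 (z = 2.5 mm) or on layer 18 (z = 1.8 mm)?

Layer 25 (z = 2.5): the cone contributes a regular 24-gon of circumradius 2.278 (interpolated between r1=4.5 and r2=0.5 at t=0.556) (perimeter = 2·24·2.278·sin(180°/24) = 14.27 mm); (whole slice rotated 40° about Z — lengths, areas and connectivity unchanged). So its perimeter = 14.27 mm. Layer 18 (z = 1.8): the cone (r1=4.5→r2=0.5) has section circumradius 2.900 here — a regular 24-gon (perimeter = 2·24·2.900·sin(180°/24) = 18.17 mm); (rotated 40° about Z; rotation is an isometry so areas/perimeters/island counts are preserved). So its perimeter = 18.17 mm. Layer 18 is larger (18.17 vs 14.27 mm).

layer 18 (z = 1.8 mm)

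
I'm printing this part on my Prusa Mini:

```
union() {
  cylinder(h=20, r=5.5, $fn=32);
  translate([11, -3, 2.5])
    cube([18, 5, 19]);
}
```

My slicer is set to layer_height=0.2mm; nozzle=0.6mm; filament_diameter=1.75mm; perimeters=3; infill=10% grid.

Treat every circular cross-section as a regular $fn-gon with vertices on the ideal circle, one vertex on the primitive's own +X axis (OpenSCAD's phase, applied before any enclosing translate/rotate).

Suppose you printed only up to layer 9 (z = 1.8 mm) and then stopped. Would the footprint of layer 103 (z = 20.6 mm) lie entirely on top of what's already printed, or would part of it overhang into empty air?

part overhangs

Compare the two slices. At z = 1.8: the r=5.5 cylinder contributes a regular 32-gon of circumradius 5.5 (area = (32/2)·5.500²·sin(360°/32) = 94.42 mm²); the cube at (11, -3) is not intersected at this z (z outside [2.5, 21.5]); Merging all regions: only the r=5.5 cylinder is present, so the union is just that shape — area = 94.42 mm². At z = 20.6: the cylinder is absent (z outside [0, 20]); the cube at (11, -3) is present — its section is the full 18×5 rectangle (area 90.00 mm²); Taking the union: only the 18×5 cube at (11, -3) is present, so the union is just that shape — area = 90.00 mm². Checking containment: at z = 20.6 the cross-section extends beyond the z = 1.8 cross-section by about 90.00 mm².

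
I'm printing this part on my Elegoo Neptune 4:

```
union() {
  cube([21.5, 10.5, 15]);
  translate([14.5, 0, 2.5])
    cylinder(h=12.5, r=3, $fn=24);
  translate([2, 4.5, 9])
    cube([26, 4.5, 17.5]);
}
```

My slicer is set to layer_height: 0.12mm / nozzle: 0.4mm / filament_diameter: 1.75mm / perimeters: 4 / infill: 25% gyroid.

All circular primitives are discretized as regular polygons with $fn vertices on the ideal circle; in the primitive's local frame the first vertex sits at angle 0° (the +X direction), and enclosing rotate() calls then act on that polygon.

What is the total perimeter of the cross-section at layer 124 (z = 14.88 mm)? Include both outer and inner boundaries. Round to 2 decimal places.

80.40 mm

At z = 14.88 mm: the cube is present — its section is the full 21.5×10.5 rectangle (perimeter 64.00 mm); the cylinder at (14.5, 0): section is a regular 24-gon, circumradius r=3 (perimeter = 2·24·3.000·sin(180°/24) = 18.80 mm); the cube at (2, 4.5) (footprint 26×4.5) is included at this height (perimeter 61.00 mm); Taking the union: the regions partially overlap (shared area 101.73 mm²), so the edge portions inside another operand are dropped and the merged outline is re-measured after clipping — boundary = 80.40 mm. Overall, the cross-section is a single solid region. Total boundary length (outer) = 80.40 mm.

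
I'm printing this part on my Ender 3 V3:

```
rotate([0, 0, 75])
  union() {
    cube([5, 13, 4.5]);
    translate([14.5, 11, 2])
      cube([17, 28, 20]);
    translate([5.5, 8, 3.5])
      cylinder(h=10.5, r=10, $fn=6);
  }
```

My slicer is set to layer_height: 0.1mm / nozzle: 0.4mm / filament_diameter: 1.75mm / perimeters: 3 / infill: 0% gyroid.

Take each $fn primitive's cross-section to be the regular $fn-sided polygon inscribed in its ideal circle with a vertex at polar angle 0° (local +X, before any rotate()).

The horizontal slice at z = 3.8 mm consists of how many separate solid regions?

At z = 3.8 mm: the 5×13 cube contributes its full rectangle; the cube at (14.5, 11) is present — its section is the full 17×28 rectangle; the r=10 cylinder at (5.5, 8) contributes a regular 6-gon of circumradius 10; Combining (union): the regions partially overlap (shared area 64.99 mm²), so overlapping operands fuse into one piece — 2 connected regions; (rotated 75° about Z; rotation is an isometry so areas/perimeters/island counts are preserved). The result has 2 disconnected regions.

2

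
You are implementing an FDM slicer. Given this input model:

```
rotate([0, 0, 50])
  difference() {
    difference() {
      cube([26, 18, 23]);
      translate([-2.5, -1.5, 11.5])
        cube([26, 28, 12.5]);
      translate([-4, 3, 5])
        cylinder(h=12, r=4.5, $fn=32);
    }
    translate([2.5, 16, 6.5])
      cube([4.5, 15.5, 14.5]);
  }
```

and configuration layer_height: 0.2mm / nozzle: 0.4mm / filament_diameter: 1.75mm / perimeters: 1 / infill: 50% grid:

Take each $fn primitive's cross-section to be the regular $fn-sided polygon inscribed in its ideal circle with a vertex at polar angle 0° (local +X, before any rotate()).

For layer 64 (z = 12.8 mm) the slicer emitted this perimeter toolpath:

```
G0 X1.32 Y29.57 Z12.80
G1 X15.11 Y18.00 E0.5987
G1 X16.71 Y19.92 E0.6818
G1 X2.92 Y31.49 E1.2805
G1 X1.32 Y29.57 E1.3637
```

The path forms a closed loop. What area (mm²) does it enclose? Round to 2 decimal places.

44.99 mm²

Apply the shoelace formula to the sequence of (X, Y) vertices; enclosed area = 44.99 mm².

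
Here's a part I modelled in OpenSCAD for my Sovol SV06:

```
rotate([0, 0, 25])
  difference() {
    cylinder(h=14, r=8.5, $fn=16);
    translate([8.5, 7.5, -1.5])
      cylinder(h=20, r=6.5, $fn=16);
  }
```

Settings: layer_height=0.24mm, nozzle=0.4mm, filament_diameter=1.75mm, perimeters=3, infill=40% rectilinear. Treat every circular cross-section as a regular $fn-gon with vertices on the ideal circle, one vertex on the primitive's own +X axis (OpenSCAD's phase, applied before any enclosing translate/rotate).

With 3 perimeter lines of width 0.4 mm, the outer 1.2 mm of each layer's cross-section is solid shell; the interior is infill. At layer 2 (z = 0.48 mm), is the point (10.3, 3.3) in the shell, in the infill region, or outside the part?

At z = 0.48 mm: the r=8.5 cylinder contributes a regular 16-gon of circumradius 8.5; the cylinder at (8.5, 7.5): section is a regular 16-gon, circumradius r=6.5; Taking the first minus the rest: starting from the r=8.5 cylinder, the r=6.5 cylinder at (8.5, 7.5) partially overlaps it — only the 22.35 mm² overlap (of its 129.35 mm²) is removed, clipping the outline — 1 connected region; (rotated 25° about Z; rotation is an isometry so areas/perimeters/island counts are preserved). Overall, the cross-section is a single solid region. Undo the 25° rotation: the query point maps to (10.730, -1.362) in the un-rotated model frame. The nearest boundary edge runs (8.50, 0.00)→(7.85, -3.25); distance from the point to it = 2.45 mm. The point is not inside any of the regions above, so it lies outside the cross-section (2.45 mm from the nearest boundary).

outside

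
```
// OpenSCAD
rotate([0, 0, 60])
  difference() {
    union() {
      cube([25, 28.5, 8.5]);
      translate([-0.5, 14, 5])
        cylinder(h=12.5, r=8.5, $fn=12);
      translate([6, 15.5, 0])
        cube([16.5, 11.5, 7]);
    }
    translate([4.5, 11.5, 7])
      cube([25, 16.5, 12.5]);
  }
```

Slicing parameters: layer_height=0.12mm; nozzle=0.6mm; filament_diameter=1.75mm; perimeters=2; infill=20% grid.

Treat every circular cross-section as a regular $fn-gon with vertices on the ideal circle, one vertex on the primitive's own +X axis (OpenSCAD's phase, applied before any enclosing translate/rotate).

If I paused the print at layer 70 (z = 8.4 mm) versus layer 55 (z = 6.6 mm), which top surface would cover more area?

Layer 70 (z = 8.4): the 25×28.5 cube contributes its full rectangle (area 712.50 mm²); the r=8.5 cylinder at (-0.5, 14) contributes a regular 12-gon of circumradius 8.5 (area = (12/2)·8.500²·sin(360°/12) = 216.75 mm²); the cube at (6, 15.5) is not intersected at this z (z outside [0, 7]); Combining (union): the regions partially overlap — summed areas 929.25 mm² minus the doubly-counted overlap 99.94 mm² gives 829.31 mm² — area = 829.31 mm²; the 25×16.5 cube at (4.5, 11.5) contributes its full rectangle (area 412.50 mm²); After the difference (first − rest): starting from that combined region (829.31 mm²), the 25×16.5 cube at (4.5, 11.5) partially overlaps it — only the 338.25 mm² overlap (of its 412.50 mm²) is removed, clipping the outline — area = 491.06 mm²; (rotated 60° about Z; rotation is an isometry so areas/perimeters/island counts are preserved). So its area = 491.06 mm². Layer 55 (z = 6.6): the cube is present — its section is the full 25×28.5 rectangle (area 712.50 mm²); the r=8.5 cylinder at (-0.5, 14) contributes a regular 12-gon of circumradius 8.5 (area = (12/2)·8.500²·sin(360°/12) = 216.75 mm²); the cube at (6, 15.5) (footprint 16.5×11.5) is included at this height (area 189.75 mm²); Taking the union: the regions partially overlap — summed areas 1119.00 mm² minus the doubly-counted overlap 289.69 mm² gives 829.31 mm² — area = 829.31 mm²; the cube at (4.5, 11.5) does not reach this height (z outside [7, 19.5]); After the difference (first − rest): none of the subtracted shapes is present at this height, so the result so far is unchanged — area = 829.31 mm²; (whole slice rotated 60° about Z — lengths, areas and connectivity unchanged). So its area = 829.31 mm². Layer 55 is larger (829.31 vs 491.06 mm²).

layer 55 (z = 6.6 mm)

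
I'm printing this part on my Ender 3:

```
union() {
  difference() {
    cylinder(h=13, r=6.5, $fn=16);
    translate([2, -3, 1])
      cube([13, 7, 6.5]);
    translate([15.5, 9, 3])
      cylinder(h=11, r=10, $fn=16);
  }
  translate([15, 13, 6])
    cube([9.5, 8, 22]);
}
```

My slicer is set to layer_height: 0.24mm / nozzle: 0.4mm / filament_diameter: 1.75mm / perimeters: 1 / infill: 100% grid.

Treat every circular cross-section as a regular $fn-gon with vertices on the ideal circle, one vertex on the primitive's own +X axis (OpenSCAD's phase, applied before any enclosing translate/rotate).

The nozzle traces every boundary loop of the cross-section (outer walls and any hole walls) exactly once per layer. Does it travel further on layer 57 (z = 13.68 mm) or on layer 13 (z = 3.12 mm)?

Layer 57 (z = 13.68): the cylinder is not intersected at this z (z outside [0, 13]); the cube at (2, -3) is not intersected at this z (z outside [1, 7.5]); the r=10 cylinder at (15.5, 9) gives a regular 16-gon of circumradius 10 (constant along its height) (perimeter = 2·16·10.000·sin(180°/16) = 62.43 mm); Taking the first minus the rest: the first operand is absent here, so nothing remains; the cube at (15, 13) is present — its section is the full 9.5×8 rectangle (perimeter 35.00 mm); Combining (union): only the 9.5×8 cube at (15, 13) is present, so the union is just that shape — boundary = 35.00 mm. So its perimeter = 35.00 mm. Layer 13 (z = 3.12): the cylinder: section is a regular 16-gon, circumradius r=6.5 (perimeter = 2·16·6.500·sin(180°/16) = 40.58 mm); the cube at (2, -3) (footprint 13×7) is included at this height (perimeter 40.00 mm); the r=10 cylinder at (15.5, 9) gives a regular 16-gon of circumradius 10 (constant along its height) (perimeter = 2·16·10.000·sin(180°/16) = 62.43 mm); Subtracting the remaining from the first: starting from the r=6.5 cylinder, the 13×7 cube at (2, -3) partially overlaps it — only the 28.42 mm² overlap (of its 91.00 mm²) is removed, clipping the outline; the r=10 cylinder at (15.5, 9) misses the remaining region (no effect) — boundary = 46.73 mm; the cube at (15, 13) does not reach this height (z outside [6, 28]); Combining (union): only that combined region is present, so the union is just that shape — boundary = 46.73 mm. So its perimeter = 46.73 mm. Layer 13 is larger (46.73 vs 35.00 mm).

layer 13 (z = 3.12 mm)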